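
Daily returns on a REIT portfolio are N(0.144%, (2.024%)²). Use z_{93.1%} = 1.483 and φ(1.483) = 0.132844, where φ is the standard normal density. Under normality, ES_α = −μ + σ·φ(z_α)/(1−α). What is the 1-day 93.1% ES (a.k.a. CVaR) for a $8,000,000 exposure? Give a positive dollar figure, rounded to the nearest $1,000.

$300,000

Tail multiplier: φ(z)/(1−α) = 0.132844 / 0.069 = 1.925.
ES = −(0.144%) + 2.024% × 1.925 = 3.752%.
On $8,000,000: 0.03752 × $8,000,000 = $300,160.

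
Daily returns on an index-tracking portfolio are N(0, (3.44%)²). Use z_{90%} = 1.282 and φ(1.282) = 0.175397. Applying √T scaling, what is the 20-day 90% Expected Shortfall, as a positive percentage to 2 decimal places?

σ_{20d} = 3.44% × √20 = 15.384%.
ES multiplier = φ(z)/(1−α) = 0.175397/0.1 = 1.754.
ES = 15.384% × 1.754 = 26.984%.

26.98%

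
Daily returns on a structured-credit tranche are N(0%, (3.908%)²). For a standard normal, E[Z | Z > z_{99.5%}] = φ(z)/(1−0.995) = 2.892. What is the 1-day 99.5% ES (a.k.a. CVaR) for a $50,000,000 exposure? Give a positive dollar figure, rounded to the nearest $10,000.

$5,650,000

ES = 3.908% × 2.892 = 11.302%.
On $50,000,000: 0.11302 × $50,000,000 = $5,651,000.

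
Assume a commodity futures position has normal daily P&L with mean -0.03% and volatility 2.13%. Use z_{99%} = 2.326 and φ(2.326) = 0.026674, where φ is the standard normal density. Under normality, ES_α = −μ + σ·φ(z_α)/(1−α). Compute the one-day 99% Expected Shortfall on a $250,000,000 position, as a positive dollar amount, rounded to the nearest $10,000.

$14,280,000

Tail multiplier: φ(z)/(1−α) = 0.026674 / 0.01 = 2.667.
ES = −(-0.03%) + 2.13% × 2.667 = 5.711%.
On $250,000,000: 0.05711 × $250,000,000 = $14,277,500.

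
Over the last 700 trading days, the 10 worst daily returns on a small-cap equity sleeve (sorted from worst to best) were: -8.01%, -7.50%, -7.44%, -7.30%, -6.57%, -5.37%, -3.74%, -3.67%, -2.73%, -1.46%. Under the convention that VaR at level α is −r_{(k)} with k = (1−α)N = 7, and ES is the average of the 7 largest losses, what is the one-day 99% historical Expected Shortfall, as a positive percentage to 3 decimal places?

The 7 worst returns sum to -45.93%.
ES = −(-45.93%) / 7 = 6.5614…% ≈ 6.561%.

6.561%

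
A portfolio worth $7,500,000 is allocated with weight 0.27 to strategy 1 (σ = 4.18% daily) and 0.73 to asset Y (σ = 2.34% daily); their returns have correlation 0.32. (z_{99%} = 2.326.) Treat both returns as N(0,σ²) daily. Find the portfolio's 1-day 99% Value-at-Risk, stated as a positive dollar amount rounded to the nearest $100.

σ_p² = 0.27²·4.18² + 0.73²·2.34² + 2·0.32·0.27·0.73·4.18·2.34 = 5.4255 (%²).
σ_p = √5.4255 = 2.329%.
VaR = 2.326 × 2.329% = 5.417%; on $7,500,000 that is $406,275.

$406,300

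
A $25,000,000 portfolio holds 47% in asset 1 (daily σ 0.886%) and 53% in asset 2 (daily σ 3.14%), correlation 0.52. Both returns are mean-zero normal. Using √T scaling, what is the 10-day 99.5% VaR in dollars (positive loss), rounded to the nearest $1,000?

$3,898,000

σ_p = √(0.47²·0.886² + 0.53²·3.14² + 2·0.52·0.47·0.53·0.886·3.14) = 1.914%.
σ_{10d} = 1.914% × √10 = 6.053%.
z(99.5%) = 2.576.
VaR = 2.576 × 6.053% = 15.593%; on $25,000,000 that is $3,898,250.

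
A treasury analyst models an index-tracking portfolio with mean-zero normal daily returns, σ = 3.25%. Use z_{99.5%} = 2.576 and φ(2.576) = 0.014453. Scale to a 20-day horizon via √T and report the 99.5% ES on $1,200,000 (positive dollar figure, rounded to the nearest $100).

$504,200

σ_{20d} = 3.25% × √20 = 14.534%.
ES multiplier = φ(z)/(1−α) = 0.014453/0.005 = 2.891.
ES = 14.534% × 2.891 = 42.018%; on $1,200,000: $504,216.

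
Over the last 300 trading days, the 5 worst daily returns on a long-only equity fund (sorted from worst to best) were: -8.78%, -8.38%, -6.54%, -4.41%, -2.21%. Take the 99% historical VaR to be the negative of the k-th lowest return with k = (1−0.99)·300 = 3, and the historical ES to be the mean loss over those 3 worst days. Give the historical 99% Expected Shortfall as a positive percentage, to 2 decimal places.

The 3 worst returns sum to -23.70%.
ES = −(-23.70%) / 3 = 7.9% ≈ 7.90%.

7.90%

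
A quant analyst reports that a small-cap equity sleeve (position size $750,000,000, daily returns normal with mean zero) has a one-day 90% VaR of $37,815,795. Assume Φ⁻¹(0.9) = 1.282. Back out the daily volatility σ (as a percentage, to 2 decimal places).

VaR as a fraction: $37,815,795 / $750,000,000 = 5.042%.
σ = VaR / z = 5.042% / 1.282 = 3.933%.

3.93%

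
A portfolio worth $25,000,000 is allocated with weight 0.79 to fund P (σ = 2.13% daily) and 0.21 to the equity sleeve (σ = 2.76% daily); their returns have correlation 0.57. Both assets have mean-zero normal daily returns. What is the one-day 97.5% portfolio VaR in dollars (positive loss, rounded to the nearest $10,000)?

σ_p² = 0.79²·2.13² + 0.21²·2.76² + 2·0.57·0.79·0.21·2.13·2.76 = 4.2792 (%²).
σ_p = √4.2792 = 2.069%.
At 97.5%, z = 1.960.
VaR = 1.960 × 2.069% = 4.055%; on $25,000,000 that is $1,013,750.

$1,010,000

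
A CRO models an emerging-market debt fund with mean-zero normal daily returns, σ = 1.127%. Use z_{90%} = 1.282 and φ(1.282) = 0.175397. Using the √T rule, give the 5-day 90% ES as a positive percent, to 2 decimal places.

4.42%

σ_{5d} = 1.127% × √5 = 2.520%.
ES multiplier = φ(z)/(1−α) = 0.175397/0.1 = 1.754.
ES = 2.520% × 1.754 = 4.420%.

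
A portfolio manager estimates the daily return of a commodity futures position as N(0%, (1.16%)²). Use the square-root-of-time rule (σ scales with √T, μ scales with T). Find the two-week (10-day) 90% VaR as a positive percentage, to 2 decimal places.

At 90%, z = 1.282.
σ_{10d} = 1.16% × √10 = 3.668%.
VaR = 1.282 × 3.668% = 4.702%.

4.70%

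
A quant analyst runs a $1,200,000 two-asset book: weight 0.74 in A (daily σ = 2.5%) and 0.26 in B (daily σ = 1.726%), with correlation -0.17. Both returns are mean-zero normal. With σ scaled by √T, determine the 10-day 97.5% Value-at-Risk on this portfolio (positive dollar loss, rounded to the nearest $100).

$136,000

σ_p = √(0.74²·2.5² + 0.26²·1.726² + 2·-0.17·0.74·0.26·2.5·1.726) = 1.828%.
σ_{10d} = 1.828% × √10 = 5.781%.
z(97.5%) = 1.960.
VaR = 1.960 × 5.781% = 11.331%; on $1,200,000 that is $135,972.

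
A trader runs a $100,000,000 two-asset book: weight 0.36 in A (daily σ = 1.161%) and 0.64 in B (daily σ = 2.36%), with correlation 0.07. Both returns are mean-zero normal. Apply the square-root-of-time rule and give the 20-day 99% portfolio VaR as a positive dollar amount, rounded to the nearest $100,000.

σ_p = √(0.36²·1.161² + 0.64²·2.36² + 2·0.07·0.36·0.64·1.161·2.36) = 1.595%.
σ_{20d} = 1.595% × √20 = 7.133%.
z(99%) = 2.326.
VaR = 2.326 × 7.133% = 16.591%; on $100,000,000 that is $16,591,000.

$16,600,000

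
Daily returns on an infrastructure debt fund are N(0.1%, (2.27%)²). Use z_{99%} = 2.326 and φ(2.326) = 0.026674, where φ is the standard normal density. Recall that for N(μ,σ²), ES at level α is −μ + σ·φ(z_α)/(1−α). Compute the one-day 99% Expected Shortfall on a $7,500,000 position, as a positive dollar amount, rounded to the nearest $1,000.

Tail multiplier: φ(z)/(1−α) = 0.026674 / 0.01 = 2.667.
ES = −(0.1%) + 2.27% × 2.667 = 5.954%.
On $7,500,000: 0.05954 × $7,500,000 = $446,550.

$447,000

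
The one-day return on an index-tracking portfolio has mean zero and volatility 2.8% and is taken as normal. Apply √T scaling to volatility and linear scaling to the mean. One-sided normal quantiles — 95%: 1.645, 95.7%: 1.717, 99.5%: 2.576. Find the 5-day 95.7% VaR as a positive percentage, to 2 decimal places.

10.75%

σ_{5d} = 2.8% × √5 = 6.261%.
VaR = 1.717 × 6.261% = 10.750%.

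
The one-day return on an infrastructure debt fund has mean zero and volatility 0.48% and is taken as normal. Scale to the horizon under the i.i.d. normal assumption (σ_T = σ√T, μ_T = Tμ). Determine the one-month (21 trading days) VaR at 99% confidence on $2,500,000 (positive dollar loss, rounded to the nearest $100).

$127,900

At 99%, z = 2.326.
σ_{21d} = 0.48% × √21 = 2.200%.
VaR = 2.326 × 2.200% = 5.117%.
On $2,500,000: 0.05117 × $2,500,000 = $127,925.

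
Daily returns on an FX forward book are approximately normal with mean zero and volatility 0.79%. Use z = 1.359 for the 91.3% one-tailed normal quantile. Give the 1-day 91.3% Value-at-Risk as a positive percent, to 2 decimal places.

1.07%

VaR = z·σ = 1.359 × 0.79% = 1.074%.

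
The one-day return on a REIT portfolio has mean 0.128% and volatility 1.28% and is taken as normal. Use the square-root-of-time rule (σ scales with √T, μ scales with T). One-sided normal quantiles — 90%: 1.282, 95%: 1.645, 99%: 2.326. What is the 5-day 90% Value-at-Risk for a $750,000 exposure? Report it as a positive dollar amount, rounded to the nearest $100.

σ_{5d} = 1.28% × √5 = 2.862%; μ_{5d} = 5 × 0.128% = 0.640%.
VaR = −(0.640%) + 1.282 × 2.862% = 3.029%.
On $750,000: 0.03029 × $750,000 = $22,717.

$22,700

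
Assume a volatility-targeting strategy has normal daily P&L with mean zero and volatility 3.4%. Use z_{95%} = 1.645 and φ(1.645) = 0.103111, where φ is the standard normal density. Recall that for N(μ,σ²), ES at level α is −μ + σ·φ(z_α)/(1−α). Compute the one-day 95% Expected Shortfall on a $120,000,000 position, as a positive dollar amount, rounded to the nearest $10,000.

$8,410,000

Tail multiplier: φ(z)/(1−α) = 0.103111 / 0.05 = 2.062.
ES = 3.4% × 2.062 = 7.011%.
On $120,000,000: 0.07011 × $120,000,000 = $8,413,200.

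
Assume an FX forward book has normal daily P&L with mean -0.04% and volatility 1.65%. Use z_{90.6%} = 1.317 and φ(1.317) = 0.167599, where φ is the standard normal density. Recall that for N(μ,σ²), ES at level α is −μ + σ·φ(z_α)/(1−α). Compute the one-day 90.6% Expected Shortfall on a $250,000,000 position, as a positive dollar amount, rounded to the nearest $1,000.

$7,455,000

Tail multiplier: φ(z)/(1−α) = 0.167599 / 0.094 = 1.783.
ES = −(-0.04%) + 1.65% × 1.783 = 2.982%.
On $250,000,000: 0.02982 × $250,000,000 = $7,455,000.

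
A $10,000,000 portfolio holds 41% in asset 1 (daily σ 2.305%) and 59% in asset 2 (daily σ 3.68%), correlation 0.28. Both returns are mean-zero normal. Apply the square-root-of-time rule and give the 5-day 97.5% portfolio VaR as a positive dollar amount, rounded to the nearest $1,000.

σ_p = √(0.41²·2.305² + 0.59²·3.68² + 2·0.28·0.41·0.59·2.305·3.68) = 2.599%.
σ_{5d} = 2.599% × √5 = 5.812%.
z(97.5%) = 1.960.
VaR = 1.960 × 5.812% = 11.392%; on $10,000,000 that is $1,139,200.

$1,139,000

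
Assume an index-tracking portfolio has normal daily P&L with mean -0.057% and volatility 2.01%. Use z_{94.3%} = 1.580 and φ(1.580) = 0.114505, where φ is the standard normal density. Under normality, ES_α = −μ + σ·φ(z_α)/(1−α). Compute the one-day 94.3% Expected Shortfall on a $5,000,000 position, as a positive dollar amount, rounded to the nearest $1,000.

Tail multiplier: φ(z)/(1−α) = 0.114505 / 0.057 = 2.009.
ES = −(-0.057%) + 2.01% × 2.009 = 4.095%.
On $5,000,000: 0.04095 × $5,000,000 = $204,750.

$205,000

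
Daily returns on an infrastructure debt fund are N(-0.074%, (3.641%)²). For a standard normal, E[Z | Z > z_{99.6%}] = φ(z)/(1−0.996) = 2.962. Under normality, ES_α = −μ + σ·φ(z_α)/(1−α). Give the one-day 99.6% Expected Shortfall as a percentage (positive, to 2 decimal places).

ES = −(-0.074%) + 3.641% × 2.962 = 10.859%.

10.86%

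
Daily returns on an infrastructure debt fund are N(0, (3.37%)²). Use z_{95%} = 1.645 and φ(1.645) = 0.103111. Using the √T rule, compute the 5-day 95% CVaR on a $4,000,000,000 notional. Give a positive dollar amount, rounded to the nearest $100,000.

$621,600,000

σ_{5d} = 3.37% × √5 = 7.536%.
ES multiplier = φ(z)/(1−α) = 0.103111/0.05 = 2.062.
ES = 7.536% × 2.062 = 15.539%; on $4,000,000,000: $621,560,000.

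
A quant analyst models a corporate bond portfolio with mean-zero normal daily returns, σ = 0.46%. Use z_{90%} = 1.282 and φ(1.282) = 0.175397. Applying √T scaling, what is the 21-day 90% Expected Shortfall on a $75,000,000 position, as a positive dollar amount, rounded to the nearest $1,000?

$2,773,000

σ_{21d} = 0.46% × √21 = 2.108%.
ES multiplier = φ(z)/(1−α) = 0.175397/0.1 = 1.754.
ES = 2.108% × 1.754 = 3.697%; on $75,000,000: $2,772,750.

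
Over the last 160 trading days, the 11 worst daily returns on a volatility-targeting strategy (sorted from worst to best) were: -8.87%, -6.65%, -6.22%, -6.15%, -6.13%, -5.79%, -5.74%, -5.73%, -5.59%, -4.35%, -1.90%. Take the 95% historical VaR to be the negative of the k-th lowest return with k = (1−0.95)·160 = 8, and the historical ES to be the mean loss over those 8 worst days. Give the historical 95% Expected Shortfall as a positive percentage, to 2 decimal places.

The 8 worst returns sum to -51.28%.
ES = −(-51.28%) / 8 = 6.41%.

6.41%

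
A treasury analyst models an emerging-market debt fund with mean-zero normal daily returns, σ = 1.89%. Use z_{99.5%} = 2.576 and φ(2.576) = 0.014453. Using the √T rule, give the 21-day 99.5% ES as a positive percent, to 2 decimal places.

25.04%

σ_{21d} = 1.89% × √21 = 8.661%.
ES multiplier = φ(z)/(1−α) = 0.014453/0.005 = 2.891.
ES = 8.661% × 2.891 = 25.039%.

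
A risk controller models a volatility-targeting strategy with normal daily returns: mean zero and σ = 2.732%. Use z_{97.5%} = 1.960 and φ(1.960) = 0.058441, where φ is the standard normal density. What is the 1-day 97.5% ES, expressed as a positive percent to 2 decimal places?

Tail multiplier: φ(z)/(1−α) = 0.058441 / 0.025 = 2.338.
ES = 2.732% × 2.338 = 6.387%.

6.39%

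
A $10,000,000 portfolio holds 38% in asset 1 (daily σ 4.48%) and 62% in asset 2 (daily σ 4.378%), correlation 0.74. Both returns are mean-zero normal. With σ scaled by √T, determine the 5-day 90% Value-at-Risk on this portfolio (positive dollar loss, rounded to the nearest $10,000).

σ_p = √(0.38²·4.48² + 0.62²·4.378² + 2·0.74·0.38·0.62·4.48·4.378) = 4.136%.
σ_{5d} = 4.136% × √5 = 9.248%.
z(90%) = 1.282.
VaR = 1.282 × 9.248% = 11.856%; on $10,000,000 that is $1,185,600.

$1,190,000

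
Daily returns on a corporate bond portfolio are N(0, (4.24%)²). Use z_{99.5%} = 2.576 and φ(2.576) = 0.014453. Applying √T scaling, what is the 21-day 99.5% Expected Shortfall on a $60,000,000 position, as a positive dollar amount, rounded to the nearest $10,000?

σ_{21d} = 4.24% × √21 = 19.430%.
ES multiplier = φ(z)/(1−α) = 0.014453/0.005 = 2.891.
ES = 19.430% × 2.891 = 56.172%; on $60,000,000: $33,703,200.

$33,700,000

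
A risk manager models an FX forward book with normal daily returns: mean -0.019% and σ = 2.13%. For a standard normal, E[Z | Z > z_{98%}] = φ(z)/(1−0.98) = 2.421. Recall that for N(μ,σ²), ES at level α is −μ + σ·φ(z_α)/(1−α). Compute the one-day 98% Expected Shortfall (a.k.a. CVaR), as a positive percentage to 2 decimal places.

5.18%

ES = −(-0.019%) + 2.13% × 2.421 = 5.176%.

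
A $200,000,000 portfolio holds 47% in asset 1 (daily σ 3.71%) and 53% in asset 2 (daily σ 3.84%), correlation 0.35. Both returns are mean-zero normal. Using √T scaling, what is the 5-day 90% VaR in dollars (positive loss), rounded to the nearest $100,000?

σ_p = √(0.47²·3.71² + 0.53²·3.84² + 2·0.35·0.47·0.53·3.71·3.84) = 3.109%.
σ_{5d} = 3.109% × √5 = 6.952%.
z(90%) = 1.282.
VaR = 1.282 × 6.952% = 8.912%; on $200,000,000 that is $17,824,000.

$17,800,000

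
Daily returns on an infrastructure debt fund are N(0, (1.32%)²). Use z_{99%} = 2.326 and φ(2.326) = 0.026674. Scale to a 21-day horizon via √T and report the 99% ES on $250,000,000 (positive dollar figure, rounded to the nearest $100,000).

$40,300,000

σ_{21d} = 1.32% × √21 = 6.049%.
ES multiplier = φ(z)/(1−α) = 0.026674/0.01 = 2.667.
ES = 6.049% × 2.667 = 16.133%; on $250,000,000: $40,332,500.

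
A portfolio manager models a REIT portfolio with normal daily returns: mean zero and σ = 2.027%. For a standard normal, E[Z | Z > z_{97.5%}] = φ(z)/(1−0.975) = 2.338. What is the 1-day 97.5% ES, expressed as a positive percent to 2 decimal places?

4.74%

ES = 2.027% × 2.338 = 4.739%.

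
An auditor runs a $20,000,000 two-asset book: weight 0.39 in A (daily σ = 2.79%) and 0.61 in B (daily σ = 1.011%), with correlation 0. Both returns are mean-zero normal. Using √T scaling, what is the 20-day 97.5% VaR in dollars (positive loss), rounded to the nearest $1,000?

σ_p = √(0.39²·2.79² + 0.61²·1.011² + 2·0·0.39·0.61·2.79·1.011) = 1.251%.
σ_{20d} = 1.251% × √20 = 5.595%.
z(97.5%) = 1.960.
VaR = 1.960 × 5.595% = 10.966%; on $20,000,000 that is $2,193,200.

$2,193,000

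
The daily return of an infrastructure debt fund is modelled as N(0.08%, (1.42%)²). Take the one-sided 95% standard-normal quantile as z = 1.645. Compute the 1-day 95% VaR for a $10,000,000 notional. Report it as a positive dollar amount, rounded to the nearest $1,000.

$226,000

VaR = −μ + z·σ = −(0.08%) + 1.645 × 1.42% = 2.256%.
On $10,000,000: 0.02256 × $10,000,000 = $225,600.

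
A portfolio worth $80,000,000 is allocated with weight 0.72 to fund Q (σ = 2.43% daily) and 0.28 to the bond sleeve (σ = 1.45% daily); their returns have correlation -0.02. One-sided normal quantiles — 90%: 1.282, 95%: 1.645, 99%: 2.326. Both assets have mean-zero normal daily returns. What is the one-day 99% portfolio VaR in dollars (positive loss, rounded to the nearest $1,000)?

$3,327,000

σ_p² = 0.72²·2.43² + 0.28²·1.45² + 2·-0.02·0.72·0.28·2.43·1.45 = 3.1975 (%²).
σ_p = √3.1975 = 1.788%.
VaR = 2.326 × 1.788% = 4.159%; on $80,000,000 that is $3,327,200.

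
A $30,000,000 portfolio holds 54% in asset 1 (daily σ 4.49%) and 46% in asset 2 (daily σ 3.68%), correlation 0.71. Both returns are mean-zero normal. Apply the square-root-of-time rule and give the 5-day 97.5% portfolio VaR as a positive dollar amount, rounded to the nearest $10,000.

$5,020,000

σ_p = √(0.54²·4.49² + 0.46²·3.68² + 2·0.71·0.54·0.46·4.49·3.68) = 3.817%.
σ_{5d} = 3.817% × √5 = 8.535%.
z(97.5%) = 1.960.
VaR = 1.960 × 8.535% = 16.729%; on $30,000,000 that is $5,018,700.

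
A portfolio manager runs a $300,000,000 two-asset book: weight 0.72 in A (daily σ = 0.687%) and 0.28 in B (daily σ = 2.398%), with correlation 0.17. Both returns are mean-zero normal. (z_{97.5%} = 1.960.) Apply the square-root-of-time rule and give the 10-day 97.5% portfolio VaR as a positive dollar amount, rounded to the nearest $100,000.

σ_p = √(0.72²·0.687² + 0.28²·2.398² + 2·0.17·0.72·0.28·0.687·2.398) = 0.899%.
σ_{10d} = 0.899% × √10 = 2.843%.
VaR = 1.960 × 2.843% = 5.572%; on $300,000,000 that is $16,716,000.

$16,700,000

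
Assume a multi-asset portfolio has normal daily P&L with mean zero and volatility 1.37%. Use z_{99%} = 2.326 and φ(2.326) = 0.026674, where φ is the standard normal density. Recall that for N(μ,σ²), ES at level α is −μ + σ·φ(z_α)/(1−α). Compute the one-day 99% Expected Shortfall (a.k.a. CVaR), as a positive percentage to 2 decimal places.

3.65%

Tail multiplier: φ(z)/(1−α) = 0.026674 / 0.01 = 2.667.
ES = 1.37% × 2.667 = 3.654%.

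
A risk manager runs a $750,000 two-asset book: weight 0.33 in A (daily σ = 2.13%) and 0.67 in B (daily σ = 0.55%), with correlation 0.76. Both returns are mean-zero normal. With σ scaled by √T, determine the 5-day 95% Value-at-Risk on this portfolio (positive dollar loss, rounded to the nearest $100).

σ_p = √(0.33²·2.13² + 0.67²·0.55² + 2·0.76·0.33·0.67·2.13·0.55) = 1.012%.
σ_{5d} = 1.012% × √5 = 2.263%.
z(95%) = 1.645.
VaR = 1.645 × 2.263% = 3.723%; on $750,000 that is $27,922.

$27,900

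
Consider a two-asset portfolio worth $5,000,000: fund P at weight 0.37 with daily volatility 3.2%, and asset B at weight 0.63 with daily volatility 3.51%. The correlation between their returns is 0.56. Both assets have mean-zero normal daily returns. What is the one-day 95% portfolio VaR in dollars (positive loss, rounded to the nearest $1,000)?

$250,000

σ_p² = 0.37²·3.2² + 0.63²·3.51² + 2·0.56·0.37·0.63·3.2·3.51 = 9.2241 (%²).
σ_p = √9.2241 = 3.037%.
At 95%, z = 1.645.
VaR = 1.645 × 3.037% = 4.996%; on $5,000,000 that is $249,800.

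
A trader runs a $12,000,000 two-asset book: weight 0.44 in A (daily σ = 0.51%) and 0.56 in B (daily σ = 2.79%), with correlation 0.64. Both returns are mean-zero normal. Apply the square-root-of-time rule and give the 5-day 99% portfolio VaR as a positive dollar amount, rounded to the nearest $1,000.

$1,070,000

σ_p = √(0.44²·0.51² + 0.56²·2.79² + 2·0.64·0.44·0.56·0.51·2.79) = 1.715%.
σ_{5d} = 1.715% × √5 = 3.835%.
z(99%) = 2.326.
VaR = 2.326 × 3.835% = 8.920%; on $12,000,000 that is $1,070,400.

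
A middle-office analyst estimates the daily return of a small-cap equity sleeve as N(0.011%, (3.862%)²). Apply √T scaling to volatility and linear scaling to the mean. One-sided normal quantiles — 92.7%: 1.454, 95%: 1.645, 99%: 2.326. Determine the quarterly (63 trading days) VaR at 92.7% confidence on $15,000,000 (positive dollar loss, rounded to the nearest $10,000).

σ_{63d} = 3.862% × √63 = 30.654%; μ_{63d} = 63 × 0.011% = 0.693%.
VaR = −(0.693%) + 1.454 × 30.654% = 43.878%.
On $15,000,000: 0.43878 × $15,000,000 = $6,581,700.

$6,580,000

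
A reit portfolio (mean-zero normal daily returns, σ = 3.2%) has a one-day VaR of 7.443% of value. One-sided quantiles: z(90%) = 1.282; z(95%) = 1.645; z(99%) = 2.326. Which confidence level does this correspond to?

Implied z = VaR/σ = 7.443 / 3.2 = 2.326.
This matches z(99%) = 2.326.

99%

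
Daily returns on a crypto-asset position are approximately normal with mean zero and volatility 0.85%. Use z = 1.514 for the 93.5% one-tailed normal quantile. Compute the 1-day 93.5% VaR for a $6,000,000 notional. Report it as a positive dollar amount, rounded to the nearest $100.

$77,200

VaR = z·σ = 1.514 × 0.85% = 1.287%.
On $6,000,000: 0.01287 × $6,000,000 = $77,220.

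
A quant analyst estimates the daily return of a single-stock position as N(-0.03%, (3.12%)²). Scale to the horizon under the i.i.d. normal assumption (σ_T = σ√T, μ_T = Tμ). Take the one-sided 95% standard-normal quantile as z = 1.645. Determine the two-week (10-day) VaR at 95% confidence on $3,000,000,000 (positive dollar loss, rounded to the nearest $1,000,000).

σ_{10d} = 3.12% × √10 = 9.866%; μ_{10d} = 10 × -0.03% = -0.300%.
VaR = −(-0.300%) + 1.645 × 9.866% = 16.530%.
On $3,000,000,000: 0.16530 × $3,000,000,000 = $495,900,000.

$496,000,000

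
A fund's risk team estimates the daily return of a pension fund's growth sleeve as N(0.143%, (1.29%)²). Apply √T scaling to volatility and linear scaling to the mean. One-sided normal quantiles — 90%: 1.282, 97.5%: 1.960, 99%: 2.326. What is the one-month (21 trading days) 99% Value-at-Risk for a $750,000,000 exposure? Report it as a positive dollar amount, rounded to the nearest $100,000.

$80,600,000

σ_{21d} = 1.29% × √21 = 5.912%; μ_{21d} = 21 × 0.143% = 3.003%.
VaR = −(3.003%) + 2.326 × 5.912% = 10.748%.
On $750,000,000: 0.10748 × $750,000,000 = $80,610,000.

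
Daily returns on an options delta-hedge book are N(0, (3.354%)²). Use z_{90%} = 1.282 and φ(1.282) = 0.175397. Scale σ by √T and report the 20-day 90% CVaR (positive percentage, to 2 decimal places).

26.31%

σ_{20d} = 3.354% × √20 = 15.000%.
ES multiplier = φ(z)/(1−α) = 0.175397/0.1 = 1.754.
ES = 15.000% × 1.754 = 26.310%.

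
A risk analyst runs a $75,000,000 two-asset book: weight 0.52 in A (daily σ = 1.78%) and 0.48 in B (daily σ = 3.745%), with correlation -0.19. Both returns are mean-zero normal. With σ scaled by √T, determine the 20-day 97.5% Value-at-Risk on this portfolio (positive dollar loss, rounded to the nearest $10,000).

$12,220,000

σ_p = √(0.52²·1.78² + 0.48²·3.745² + 2·-0.19·0.52·0.48·1.78·3.745) = 1.859%.
σ_{20d} = 1.859% × √20 = 8.314%.
z(97.5%) = 1.960.
VaR = 1.960 × 8.314% = 16.295%; on $75,000,000 that is $12,221,250.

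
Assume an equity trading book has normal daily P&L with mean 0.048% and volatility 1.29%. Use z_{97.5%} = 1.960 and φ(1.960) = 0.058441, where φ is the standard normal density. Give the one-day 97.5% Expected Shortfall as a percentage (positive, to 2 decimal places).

Tail multiplier: φ(z)/(1−α) = 0.058441 / 0.025 = 2.338.
ES = −(0.048%) + 1.29% × 2.338 = 2.968%.

2.97%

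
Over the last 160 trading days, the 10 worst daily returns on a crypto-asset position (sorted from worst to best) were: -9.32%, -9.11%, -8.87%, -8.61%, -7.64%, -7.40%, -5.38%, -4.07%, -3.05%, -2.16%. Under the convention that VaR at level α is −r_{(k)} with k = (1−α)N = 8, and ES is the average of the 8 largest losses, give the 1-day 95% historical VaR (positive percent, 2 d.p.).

4.07%

k = 8; the 8th lowest return is -4.07%, so VaR = 4.07%.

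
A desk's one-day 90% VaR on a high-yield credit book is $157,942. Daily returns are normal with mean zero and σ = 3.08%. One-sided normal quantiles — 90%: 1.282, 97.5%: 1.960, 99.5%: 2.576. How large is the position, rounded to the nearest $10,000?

VaR as a fraction of value: z·σ = 1.282 × 3.08% = 3.94856%.
Position = $157,942 / 0.0394856 = $3,999,990.

$4,000,000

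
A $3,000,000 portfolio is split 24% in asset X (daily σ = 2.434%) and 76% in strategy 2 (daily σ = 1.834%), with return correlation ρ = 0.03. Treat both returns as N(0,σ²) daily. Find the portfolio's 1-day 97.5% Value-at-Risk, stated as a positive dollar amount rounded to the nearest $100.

$89,800

σ_p² = 0.24²·2.434² + 0.76²·1.834² + 2·0.03·0.24·0.76·2.434·1.834 = 2.3329 (%²).
σ_p = √2.3329 = 1.527%.
At 97.5%, z = 1.960.
VaR = 1.960 × 1.527% = 2.993%; on $3,000,000 that is $89,790.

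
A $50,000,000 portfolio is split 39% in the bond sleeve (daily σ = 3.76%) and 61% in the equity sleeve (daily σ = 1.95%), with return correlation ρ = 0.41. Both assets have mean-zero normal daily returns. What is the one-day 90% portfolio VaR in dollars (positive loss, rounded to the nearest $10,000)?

$1,430,000

σ_p² = 0.39²·3.76² + 0.61²·1.95² + 2·0.41·0.39·0.61·3.76·1.95 = 4.9956 (%²).
σ_p = √4.9956 = 2.235%.
At 90%, z = 1.282.
VaR = 1.282 × 2.235% = 2.865%; on $50,000,000 that is $1,432,500.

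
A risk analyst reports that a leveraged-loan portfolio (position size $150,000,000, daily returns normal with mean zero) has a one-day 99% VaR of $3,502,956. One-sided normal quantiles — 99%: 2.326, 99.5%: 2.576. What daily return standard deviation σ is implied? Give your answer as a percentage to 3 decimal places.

VaR as a fraction: $3,502,956 / $150,000,000 = 2.335%.
σ = VaR / z = 2.335% / 2.326 = 1.004%.

1.004%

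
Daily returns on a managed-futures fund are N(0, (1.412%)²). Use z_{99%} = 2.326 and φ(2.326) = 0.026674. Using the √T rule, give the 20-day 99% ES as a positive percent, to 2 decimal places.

σ_{20d} = 1.412% × √20 = 6.315%.
ES multiplier = φ(z)/(1−α) = 0.026674/0.01 = 2.667.
ES = 6.315% × 2.667 = 16.842%.

16.84%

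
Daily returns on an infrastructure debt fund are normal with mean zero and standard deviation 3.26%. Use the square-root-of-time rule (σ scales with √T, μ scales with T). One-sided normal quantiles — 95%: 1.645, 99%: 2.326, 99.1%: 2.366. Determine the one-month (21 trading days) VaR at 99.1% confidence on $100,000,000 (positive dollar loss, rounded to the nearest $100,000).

$35,300,000

σ_{21d} = 3.26% × √21 = 14.939%.
VaR = 2.366 × 14.939% = 35.346%.
On $100,000,000: 0.35346 × $100,000,000 = $35,346,000.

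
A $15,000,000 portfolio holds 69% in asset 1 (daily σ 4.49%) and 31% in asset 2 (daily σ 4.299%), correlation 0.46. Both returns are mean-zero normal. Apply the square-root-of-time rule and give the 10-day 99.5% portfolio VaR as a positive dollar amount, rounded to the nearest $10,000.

$4,760,000

σ_p = √(0.69²·4.49² + 0.31²·4.299² + 2·0.46·0.69·0.31·4.49·4.299) = 3.895%.
σ_{10d} = 3.895% × √10 = 12.317%.
z(99.5%) = 2.576.
VaR = 2.576 × 12.317% = 31.729%; on $15,000,000 that is $4,759,350.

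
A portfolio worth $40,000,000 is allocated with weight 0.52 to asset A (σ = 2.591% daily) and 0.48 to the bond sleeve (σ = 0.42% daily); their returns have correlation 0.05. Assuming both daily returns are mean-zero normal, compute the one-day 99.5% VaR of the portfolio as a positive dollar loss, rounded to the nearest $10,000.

$1,410,000

σ_p² = 0.52²·2.591² + 0.48²·0.42² + 2·0.05·0.52·0.48·2.591·0.42 = 1.8831 (%²).
σ_p = √1.8831 = 1.372%.
At 99.5%, z = 2.576.
VaR = 2.576 × 1.372% = 3.534%; on $40,000,000 that is $1,413,600.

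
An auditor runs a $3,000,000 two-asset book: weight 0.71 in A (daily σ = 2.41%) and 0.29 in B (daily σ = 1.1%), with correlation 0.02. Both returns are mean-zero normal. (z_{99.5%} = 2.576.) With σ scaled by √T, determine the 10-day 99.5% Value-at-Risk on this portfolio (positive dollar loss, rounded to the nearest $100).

$426,900

σ_p = √(0.71²·2.41² + 0.29²·1.1² + 2·0.02·0.71·0.29·2.41·1.1) = 1.747%.
σ_{10d} = 1.747% × √10 = 5.524%.
VaR = 2.576 × 5.524% = 14.230%; on $3,000,000 that is $426,900.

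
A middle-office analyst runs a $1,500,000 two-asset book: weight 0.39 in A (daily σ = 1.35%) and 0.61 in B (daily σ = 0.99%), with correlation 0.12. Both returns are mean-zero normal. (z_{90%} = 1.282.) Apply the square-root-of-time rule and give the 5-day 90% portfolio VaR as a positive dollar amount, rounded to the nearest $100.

σ_p = √(0.39²·1.35² + 0.61²·0.99² + 2·0.12·0.39·0.61·1.35·0.99) = 0.847%.
σ_{5d} = 0.847% × √5 = 1.894%.
VaR = 1.282 × 1.894% = 2.428%; on $1,500,000 that is $36,420.

$36,400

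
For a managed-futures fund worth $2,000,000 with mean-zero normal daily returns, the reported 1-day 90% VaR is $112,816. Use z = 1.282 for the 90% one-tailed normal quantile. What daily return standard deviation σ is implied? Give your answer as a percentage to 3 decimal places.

VaR as a fraction: $112,816 / $2,000,000 = 5.641%.
σ = VaR / z = 5.641% / 1.282 = 4.400%.

4.400%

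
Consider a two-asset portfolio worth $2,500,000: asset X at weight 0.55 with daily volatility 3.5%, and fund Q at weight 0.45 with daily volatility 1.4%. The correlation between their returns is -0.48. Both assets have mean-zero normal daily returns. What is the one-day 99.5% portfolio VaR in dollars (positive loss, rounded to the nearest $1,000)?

σ_p² = 0.55²·3.5² + 0.45²·1.4² + 2·-0.48·0.55·0.45·3.5·1.4 = 2.9383 (%²).
σ_p = √2.9383 = 1.714%.
At 99.5%, z = 2.576.
VaR = 2.576 × 1.714% = 4.415%; on $2,500,000 that is $110,375.

$110,000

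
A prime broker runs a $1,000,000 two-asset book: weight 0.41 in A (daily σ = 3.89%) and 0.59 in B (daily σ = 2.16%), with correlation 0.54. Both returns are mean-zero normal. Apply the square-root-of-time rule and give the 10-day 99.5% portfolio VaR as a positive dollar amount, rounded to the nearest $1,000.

σ_p = √(0.41²·3.89² + 0.59²·2.16² + 2·0.54·0.41·0.59·3.89·2.16) = 2.522%.
σ_{10d} = 2.522% × √10 = 7.975%.
z(99.5%) = 2.576.
VaR = 2.576 × 7.975% = 20.544%; on $1,000,000 that is $205,440.

$205,000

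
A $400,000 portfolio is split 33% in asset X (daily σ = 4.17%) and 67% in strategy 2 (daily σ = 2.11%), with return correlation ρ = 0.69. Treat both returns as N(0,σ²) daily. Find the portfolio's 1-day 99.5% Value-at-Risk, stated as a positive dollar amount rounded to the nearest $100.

σ_p² = 0.33²·4.17² + 0.67²·2.11² + 2·0.69·0.33·0.67·4.17·2.11 = 6.5768 (%²).
σ_p = √6.5768 = 2.565%.
At 99.5%, z = 2.576.
VaR = 2.576 × 2.565% = 6.607%; on $400,000 that is $26,428.

$26,400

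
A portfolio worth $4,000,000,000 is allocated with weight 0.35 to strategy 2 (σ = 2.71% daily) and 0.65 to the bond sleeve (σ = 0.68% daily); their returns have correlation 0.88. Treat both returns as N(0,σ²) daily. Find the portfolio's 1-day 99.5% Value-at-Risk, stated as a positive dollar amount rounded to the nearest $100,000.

σ_p² = 0.35²·2.71² + 0.65²·0.68² + 2·0.88·0.35·0.65·2.71·0.68 = 1.8329 (%²).
σ_p = √1.8329 = 1.354%.
At 99.5%, z = 2.576.
VaR = 2.576 × 1.354% = 3.488%; on $4,000,000,000 that is $139,520,000.

$139,500,000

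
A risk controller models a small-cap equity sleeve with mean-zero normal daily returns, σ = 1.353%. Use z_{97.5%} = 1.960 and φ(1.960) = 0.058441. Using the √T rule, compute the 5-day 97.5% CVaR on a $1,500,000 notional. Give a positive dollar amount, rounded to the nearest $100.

$106,100

σ_{5d} = 1.353% × √5 = 3.025%.
ES multiplier = φ(z)/(1−α) = 0.058441/0.025 = 2.338.
ES = 3.025% × 2.338 = 7.072%; on $1,500,000: $106,080.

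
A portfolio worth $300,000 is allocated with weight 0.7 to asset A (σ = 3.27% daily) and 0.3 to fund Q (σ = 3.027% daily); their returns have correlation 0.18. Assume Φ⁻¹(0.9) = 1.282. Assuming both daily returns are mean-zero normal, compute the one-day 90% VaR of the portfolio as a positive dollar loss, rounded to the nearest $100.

σ_p² = 0.7²·3.27² + 0.3²·3.027² + 2·0.18·0.7·0.3·3.27·3.027 = 6.8125 (%²).
σ_p = √6.8125 = 2.610%.
VaR = 1.282 × 2.610% = 3.346%; on $300,000 that is $10,038.

$10,000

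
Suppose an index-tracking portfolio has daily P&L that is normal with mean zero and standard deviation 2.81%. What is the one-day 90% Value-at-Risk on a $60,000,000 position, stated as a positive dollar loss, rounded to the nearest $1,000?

$2,161,000

At 90% one-sided, z = 1.282.
VaR = z·σ = 1.282 × 2.81% = 3.602%.
On $60,000,000: 0.03602 × $60,000,000 = $2,161,200.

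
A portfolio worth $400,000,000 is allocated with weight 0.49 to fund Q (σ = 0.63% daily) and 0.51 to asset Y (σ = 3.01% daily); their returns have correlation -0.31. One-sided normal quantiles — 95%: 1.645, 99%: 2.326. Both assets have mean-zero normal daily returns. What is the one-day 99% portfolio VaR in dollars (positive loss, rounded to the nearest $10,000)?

$13,670,000

σ_p² = 0.49²·0.63² + 0.51²·3.01² + 2·-0.31·0.49·0.51·0.63·3.01 = 2.1580 (%²).
σ_p = √2.1580 = 1.469%.
VaR = 2.326 × 1.469% = 3.417%; on $400,000,000 that is $13,668,000.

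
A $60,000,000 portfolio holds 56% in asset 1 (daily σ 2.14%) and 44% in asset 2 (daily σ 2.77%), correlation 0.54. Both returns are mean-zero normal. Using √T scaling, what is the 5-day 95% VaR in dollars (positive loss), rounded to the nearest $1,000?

$4,681,000

σ_p = √(0.56²·2.14² + 0.44²·2.77² + 2·0.54·0.56·0.44·2.14·2.77) = 2.121%.
σ_{5d} = 2.121% × √5 = 4.743%.
z(95%) = 1.645.
VaR = 1.645 × 4.743% = 7.802%; on $60,000,000 that is $4,681,200.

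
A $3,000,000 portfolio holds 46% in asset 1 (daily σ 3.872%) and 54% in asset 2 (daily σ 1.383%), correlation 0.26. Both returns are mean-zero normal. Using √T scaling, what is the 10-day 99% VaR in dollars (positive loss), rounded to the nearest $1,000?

σ_p = √(0.46²·3.872² + 0.54²·1.383² + 2·0.26·0.46·0.54·3.872·1.383) = 2.103%.
σ_{10d} = 2.103% × √10 = 6.650%.
z(99%) = 2.326.
VaR = 2.326 × 6.650% = 15.468%; on $3,000,000 that is $464,040.

$464,000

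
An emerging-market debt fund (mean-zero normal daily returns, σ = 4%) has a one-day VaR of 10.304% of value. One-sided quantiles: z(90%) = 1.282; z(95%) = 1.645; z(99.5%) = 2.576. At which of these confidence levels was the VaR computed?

99.5%

Implied z = VaR/σ = 10.304 / 4 = 2.576.
This matches z(99.5%) = 2.576.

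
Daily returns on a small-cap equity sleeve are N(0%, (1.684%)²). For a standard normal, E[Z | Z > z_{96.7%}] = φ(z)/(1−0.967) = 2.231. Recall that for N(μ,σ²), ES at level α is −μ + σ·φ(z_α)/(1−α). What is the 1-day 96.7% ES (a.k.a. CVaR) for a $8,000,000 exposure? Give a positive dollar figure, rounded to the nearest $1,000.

ES = 1.684% × 2.231 = 3.757%.
On $8,000,000: 0.03757 × $8,000,000 = $300,560.

$301,000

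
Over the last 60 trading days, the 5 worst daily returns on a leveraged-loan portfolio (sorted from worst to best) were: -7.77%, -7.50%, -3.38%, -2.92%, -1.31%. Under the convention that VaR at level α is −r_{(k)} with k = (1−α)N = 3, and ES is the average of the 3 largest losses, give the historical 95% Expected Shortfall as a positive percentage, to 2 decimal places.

The 3 worst returns sum to -18.65%.
ES = −(-18.65%) / 3 = 6.2166…% ≈ 6.22%.

6.22%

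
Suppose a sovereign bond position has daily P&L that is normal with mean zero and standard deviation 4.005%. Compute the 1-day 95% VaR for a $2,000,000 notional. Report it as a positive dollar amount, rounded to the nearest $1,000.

$132,000

At 95% one-sided, z = 1.645.
VaR = z·σ = 1.645 × 4.005% = 6.588%.
On $2,000,000: 0.06588 × $2,000,000 = $131,760.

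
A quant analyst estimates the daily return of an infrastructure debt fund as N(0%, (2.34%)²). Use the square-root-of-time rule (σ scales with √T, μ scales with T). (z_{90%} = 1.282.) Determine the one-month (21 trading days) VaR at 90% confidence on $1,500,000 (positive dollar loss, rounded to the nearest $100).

σ_{21d} = 2.34% × √21 = 10.723%.
VaR = 1.282 × 10.723% = 13.747%.
On $1,500,000: 0.13747 × $1,500,000 = $206,205.

$206,200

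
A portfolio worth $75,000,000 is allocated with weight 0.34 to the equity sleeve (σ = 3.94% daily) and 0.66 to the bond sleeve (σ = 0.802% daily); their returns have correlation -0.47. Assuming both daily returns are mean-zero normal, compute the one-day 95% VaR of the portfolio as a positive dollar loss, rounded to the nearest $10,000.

σ_p² = 0.34²·3.94² + 0.66²·0.802² + 2·-0.47·0.34·0.66·3.94·0.802 = 1.4082 (%²).
σ_p = √1.4082 = 1.187%.
At 95%, z = 1.645.
VaR = 1.645 × 1.187% = 1.953%; on $75,000,000 that is $1,464,750.

$1,460,000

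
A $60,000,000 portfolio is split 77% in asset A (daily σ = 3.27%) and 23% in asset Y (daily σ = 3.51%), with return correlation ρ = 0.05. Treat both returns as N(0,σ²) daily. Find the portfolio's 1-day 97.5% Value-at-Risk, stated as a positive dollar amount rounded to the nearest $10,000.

σ_p² = 0.77²·3.27² + 0.23²·3.51² + 2·0.05·0.77·0.23·3.27·3.51 = 7.1948 (%²).
σ_p = √7.1948 = 2.682%.
At 97.5%, z = 1.960.
VaR = 1.960 × 2.682% = 5.257%; on $60,000,000 that is $3,154,200.

$3,150,000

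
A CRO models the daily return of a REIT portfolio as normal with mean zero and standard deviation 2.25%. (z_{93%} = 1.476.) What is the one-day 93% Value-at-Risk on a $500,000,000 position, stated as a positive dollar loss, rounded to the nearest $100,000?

VaR = z·σ = 1.476 × 2.25% = 3.321%.
On $500,000,000: 0.03321 × $500,000,000 = $16,605,000.

$16,600,000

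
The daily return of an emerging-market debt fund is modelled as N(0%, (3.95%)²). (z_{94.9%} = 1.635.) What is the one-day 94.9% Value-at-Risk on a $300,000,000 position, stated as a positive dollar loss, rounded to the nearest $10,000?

$19,370,000

VaR = z·σ = 1.635 × 3.95% = 6.458%.
On $300,000,000: 0.06458 × $300,000,000 = $19,374,000.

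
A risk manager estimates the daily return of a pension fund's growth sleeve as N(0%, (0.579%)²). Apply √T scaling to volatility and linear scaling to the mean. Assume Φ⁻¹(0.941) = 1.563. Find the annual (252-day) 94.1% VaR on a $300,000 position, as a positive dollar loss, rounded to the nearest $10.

$43,100

σ_{252d} = 0.579% × √252 = 9.191%.
VaR = 1.563 × 9.191% = 14.366%.
On $300,000: 0.14366 × $300,000 = $43,098.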